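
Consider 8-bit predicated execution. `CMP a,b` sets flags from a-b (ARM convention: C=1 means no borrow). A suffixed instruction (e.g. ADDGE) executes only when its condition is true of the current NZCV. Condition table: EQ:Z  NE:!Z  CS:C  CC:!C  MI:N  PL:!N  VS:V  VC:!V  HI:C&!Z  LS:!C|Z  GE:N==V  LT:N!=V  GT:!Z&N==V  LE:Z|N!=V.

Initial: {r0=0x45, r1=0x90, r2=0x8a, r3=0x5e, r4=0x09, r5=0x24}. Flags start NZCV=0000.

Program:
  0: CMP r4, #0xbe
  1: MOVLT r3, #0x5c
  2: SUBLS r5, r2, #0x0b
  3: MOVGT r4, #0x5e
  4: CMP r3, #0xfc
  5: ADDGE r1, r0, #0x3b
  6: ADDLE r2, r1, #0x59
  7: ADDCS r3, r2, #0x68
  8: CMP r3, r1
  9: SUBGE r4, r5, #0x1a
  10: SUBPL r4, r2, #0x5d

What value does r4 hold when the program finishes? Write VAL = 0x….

VAL = 0x65

[0] flags=0000 → (cmp)
[1] flags=0000 LT?F → skip
[2] flags=0000 LS?T → r5=0x7f
[3] flags=0000 GT?T → r4=0x5e
[4] flags=0000 → (cmp)
[5] flags=0000 GE?T → r1=0x80
[6] flags=0000 LE?F → skip
[7] flags=0000 CS?F → skip
[8] flags=1001 → (cmp)
[9] flags=1001 GE?T → r4=0x65
[10] flags=1001 PL?F → skip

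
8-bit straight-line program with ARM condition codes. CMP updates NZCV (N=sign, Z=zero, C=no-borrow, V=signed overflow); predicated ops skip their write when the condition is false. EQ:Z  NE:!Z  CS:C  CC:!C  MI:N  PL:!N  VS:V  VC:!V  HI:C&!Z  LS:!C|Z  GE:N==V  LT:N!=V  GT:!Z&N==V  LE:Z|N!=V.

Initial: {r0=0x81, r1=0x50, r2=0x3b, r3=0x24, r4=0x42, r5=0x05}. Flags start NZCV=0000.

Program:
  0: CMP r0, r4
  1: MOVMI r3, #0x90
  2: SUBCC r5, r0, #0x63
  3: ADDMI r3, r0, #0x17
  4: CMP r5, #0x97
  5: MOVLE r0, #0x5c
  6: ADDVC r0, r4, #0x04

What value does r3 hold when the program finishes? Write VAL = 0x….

0: ✓ CMP  NZCV=0011
1: · MOVMI
2: · SUBCC
3: · ADDMI
4: ✓ CMP  NZCV=0000
5: · MOVLE
6: ✓ ADDVC  r0←0x46

VAL = 0x24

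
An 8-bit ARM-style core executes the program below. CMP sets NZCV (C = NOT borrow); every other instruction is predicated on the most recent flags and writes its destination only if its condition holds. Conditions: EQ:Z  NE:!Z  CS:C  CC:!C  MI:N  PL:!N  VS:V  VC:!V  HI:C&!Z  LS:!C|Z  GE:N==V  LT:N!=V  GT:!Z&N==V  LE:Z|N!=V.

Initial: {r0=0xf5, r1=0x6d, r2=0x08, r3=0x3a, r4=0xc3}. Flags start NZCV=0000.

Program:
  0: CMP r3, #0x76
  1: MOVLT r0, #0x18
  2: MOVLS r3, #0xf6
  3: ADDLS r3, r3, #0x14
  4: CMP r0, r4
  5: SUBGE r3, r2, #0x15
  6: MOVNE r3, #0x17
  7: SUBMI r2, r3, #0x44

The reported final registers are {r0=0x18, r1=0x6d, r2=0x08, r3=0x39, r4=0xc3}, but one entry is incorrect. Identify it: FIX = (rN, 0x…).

FIX = (r3, 0x17)

[0] flags=1000 → (cmp)
[1] flags=1000 LT?T → r0=0x18
[2] flags=1000 LS?T → r3=0xf6
[3] flags=1000 LS?T → r3=0x0a
[4] flags=0000 → (cmp)
[5] flags=0000 GE?T → r3=0xf3
[6] flags=0000 NE?T → r3=0x17
[7] flags=0000 MI?F → skip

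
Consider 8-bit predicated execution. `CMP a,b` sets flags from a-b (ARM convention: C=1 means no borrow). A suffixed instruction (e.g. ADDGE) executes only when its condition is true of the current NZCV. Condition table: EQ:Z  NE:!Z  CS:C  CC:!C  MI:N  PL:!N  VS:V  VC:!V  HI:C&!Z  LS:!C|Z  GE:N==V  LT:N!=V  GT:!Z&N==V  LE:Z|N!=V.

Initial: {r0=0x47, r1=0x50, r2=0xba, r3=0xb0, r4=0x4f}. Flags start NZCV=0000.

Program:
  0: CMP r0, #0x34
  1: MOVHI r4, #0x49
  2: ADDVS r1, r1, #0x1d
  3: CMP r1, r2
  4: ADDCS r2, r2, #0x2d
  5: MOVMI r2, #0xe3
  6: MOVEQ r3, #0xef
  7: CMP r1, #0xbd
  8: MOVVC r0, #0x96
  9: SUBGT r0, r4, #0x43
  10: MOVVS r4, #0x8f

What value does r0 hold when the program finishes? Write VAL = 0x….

0: ✓ CMP  NZCV=0010
1: ✓ MOVHI  r4←0x49
2: · ADDVS
3: ✓ CMP  NZCV=1001
4: · ADDCS
5: ✓ MOVMI  r2←0xe3
6: · MOVEQ
7: ✓ CMP  NZCV=1001
8: · MOVVC
9: ✓ SUBGT  r0←0x06
10: ✓ MOVVS  r4←0x8f

VAL = 0x06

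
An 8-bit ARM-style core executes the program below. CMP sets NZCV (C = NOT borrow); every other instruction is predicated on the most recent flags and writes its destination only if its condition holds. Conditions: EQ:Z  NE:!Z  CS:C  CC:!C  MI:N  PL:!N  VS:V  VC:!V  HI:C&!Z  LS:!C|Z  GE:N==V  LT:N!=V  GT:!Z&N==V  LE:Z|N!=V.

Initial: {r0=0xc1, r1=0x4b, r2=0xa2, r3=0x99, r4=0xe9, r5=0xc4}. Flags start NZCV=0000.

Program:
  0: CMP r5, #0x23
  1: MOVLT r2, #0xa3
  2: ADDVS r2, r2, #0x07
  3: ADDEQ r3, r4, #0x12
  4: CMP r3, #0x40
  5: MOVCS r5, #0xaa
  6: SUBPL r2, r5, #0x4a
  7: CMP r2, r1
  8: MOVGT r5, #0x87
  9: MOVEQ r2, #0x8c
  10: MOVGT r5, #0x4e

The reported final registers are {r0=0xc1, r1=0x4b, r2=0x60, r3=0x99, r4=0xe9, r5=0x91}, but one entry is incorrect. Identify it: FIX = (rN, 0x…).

FIX = (r5, 0x4e)

[0] flags=1010 → (cmp)
[1] flags=1010 LT?T → r2=0xa3
[2] flags=1010 VS?F → skip
[3] flags=1010 EQ?F → skip
[4] flags=0011 → (cmp)
[5] flags=0011 CS?T → r5=0xaa
[6] flags=0011 PL?T → r2=0x60
[7] flags=0010 → (cmp)
[8] flags=0010 GT?T → r5=0x87
[9] flags=0010 EQ?F → skip
[10] flags=0010 GT?T → r5=0x4e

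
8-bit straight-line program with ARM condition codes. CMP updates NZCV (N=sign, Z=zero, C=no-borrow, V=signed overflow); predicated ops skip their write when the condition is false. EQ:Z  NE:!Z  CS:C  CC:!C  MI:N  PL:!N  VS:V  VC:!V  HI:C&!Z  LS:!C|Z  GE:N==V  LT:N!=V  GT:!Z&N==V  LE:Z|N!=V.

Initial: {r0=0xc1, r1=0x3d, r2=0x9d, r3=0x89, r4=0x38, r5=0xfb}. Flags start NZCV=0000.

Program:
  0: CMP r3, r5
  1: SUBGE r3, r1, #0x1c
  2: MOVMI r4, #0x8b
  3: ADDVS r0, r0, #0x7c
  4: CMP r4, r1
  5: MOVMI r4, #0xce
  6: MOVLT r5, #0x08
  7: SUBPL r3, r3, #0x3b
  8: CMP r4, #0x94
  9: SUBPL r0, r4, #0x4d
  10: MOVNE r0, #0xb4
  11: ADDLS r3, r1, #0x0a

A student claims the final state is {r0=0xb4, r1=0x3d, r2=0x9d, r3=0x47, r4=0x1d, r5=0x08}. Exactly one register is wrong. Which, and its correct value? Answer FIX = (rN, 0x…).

0: ✓ CMP  NZCV=1000
1: · SUBGE
2: ✓ MOVMI  r4←0x8b
3: · ADDVS
4: ✓ CMP  NZCV=0011
5: · MOVMI
6: ✓ MOVLT  r5←0x08
7: ✓ SUBPL  r3←0x4e
8: ✓ CMP  NZCV=1000
9: · SUBPL
10: ✓ MOVNE  r0←0xb4
11: ✓ ADDLS  r3←0x47

FIX = (r4, 0x8b)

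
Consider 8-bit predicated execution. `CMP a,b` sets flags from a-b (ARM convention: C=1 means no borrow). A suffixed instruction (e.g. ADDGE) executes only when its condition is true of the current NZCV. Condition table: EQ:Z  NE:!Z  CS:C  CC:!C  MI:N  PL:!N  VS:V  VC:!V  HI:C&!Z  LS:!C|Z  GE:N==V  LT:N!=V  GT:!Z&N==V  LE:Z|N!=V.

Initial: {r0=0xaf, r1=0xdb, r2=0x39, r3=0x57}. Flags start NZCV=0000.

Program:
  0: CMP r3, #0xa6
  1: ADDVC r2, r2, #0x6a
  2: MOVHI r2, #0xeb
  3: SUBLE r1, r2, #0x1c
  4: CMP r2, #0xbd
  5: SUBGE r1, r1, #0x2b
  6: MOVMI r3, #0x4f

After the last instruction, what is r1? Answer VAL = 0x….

VAL = 0xb0

[0] flags=1001 → (cmp)
[1] flags=1001 VC?F → skip
[2] flags=1001 HI?F → skip
[3] flags=1001 LE?F → skip
[4] flags=0000 → (cmp)
[5] flags=0000 GE?T → r1=0xb0
[6] flags=0000 MI?F → skip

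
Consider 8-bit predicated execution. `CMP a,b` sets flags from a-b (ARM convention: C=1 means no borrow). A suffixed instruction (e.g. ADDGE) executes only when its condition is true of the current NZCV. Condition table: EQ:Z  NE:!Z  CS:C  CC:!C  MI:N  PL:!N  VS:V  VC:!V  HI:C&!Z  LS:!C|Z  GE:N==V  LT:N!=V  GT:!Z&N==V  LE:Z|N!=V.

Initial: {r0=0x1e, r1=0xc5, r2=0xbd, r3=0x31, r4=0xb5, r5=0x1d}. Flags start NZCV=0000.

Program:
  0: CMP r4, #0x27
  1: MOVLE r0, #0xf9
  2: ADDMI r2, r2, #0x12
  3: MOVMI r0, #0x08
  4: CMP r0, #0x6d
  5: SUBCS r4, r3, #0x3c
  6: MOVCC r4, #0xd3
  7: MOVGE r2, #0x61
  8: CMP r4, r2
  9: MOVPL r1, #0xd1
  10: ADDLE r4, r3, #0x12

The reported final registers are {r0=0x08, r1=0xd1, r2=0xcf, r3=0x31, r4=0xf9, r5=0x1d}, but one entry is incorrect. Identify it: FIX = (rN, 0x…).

[0] flags=1010 → (cmp)
[1] flags=1010 LE?T → r0=0xf9
[2] flags=1010 MI?T → r2=0xcf
[3] flags=1010 MI?T → r0=0x08
[4] flags=1000 → (cmp)
[5] flags=1000 CS?F → skip
[6] flags=1000 CC?T → r4=0xd3
[7] flags=1000 GE?F → skip
[8] flags=0010 → (cmp)
[9] flags=0010 PL?T → r1=0xd1
[10] flags=0010 LE?F → skip

FIX = (r4, 0xd3)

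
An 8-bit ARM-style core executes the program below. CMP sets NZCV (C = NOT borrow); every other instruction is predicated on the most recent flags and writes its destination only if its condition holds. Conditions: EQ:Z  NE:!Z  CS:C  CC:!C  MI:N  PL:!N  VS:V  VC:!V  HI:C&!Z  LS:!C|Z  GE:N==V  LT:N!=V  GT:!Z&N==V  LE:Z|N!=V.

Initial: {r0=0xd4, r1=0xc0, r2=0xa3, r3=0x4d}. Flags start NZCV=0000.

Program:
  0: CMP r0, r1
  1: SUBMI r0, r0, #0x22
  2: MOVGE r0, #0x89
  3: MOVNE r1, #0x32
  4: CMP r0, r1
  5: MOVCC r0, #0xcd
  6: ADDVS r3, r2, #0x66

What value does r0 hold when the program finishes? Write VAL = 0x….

[0] flags=0010 → (cmp)
[1] flags=0010 MI?F → skip
[2] flags=0010 GE?T → r0=0x89
[3] flags=0010 NE?T → r1=0x32
[4] flags=0011 → (cmp)
[5] flags=0011 CC?F → skip
[6] flags=0011 VS?T → r3=0x09

VAL = 0x89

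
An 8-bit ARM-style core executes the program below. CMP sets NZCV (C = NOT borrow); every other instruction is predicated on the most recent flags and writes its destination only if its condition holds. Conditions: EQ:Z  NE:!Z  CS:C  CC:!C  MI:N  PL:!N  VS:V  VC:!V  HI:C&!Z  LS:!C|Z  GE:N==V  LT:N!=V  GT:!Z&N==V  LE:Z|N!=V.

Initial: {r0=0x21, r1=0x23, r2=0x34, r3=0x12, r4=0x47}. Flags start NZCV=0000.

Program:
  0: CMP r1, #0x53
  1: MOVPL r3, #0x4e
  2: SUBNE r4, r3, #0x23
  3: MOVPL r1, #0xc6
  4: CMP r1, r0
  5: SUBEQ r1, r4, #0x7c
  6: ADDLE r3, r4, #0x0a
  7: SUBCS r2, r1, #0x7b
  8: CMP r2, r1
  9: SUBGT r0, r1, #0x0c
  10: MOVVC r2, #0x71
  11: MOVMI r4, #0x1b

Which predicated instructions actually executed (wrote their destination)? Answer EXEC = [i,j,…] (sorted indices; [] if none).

EXEC = [2,7,10,11]

0: ✓ CMP  NZCV=1000
1: · MOVPL
2: ✓ SUBNE  r4←0xef
3: · MOVPL
4: ✓ CMP  NZCV=0010
5: · SUBEQ
6: · ADDLE
7: ✓ SUBCS  r2←0xa8
8: ✓ CMP  NZCV=1010
9: · SUBGT
10: ✓ MOVVC  r2←0x71
11: ✓ MOVMI  r4←0x1b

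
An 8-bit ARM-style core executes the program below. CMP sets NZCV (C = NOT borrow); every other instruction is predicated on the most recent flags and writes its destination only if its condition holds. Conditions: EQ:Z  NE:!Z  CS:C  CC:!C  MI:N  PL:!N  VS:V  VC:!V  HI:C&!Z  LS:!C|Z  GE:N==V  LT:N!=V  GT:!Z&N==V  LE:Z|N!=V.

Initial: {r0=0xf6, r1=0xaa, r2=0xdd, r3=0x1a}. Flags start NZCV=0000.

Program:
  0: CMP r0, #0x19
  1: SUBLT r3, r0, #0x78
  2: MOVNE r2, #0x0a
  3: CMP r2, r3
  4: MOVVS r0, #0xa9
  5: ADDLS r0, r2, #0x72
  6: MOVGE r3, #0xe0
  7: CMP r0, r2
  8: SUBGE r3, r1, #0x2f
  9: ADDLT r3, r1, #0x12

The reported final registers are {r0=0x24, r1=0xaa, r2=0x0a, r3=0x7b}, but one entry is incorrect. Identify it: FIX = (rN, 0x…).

FIX = (r0, 0x7c)

[0] flags=1010 → (cmp)
[1] flags=1010 LT?T → r3=0x7e
[2] flags=1010 NE?T → r2=0x0a
[3] flags=1000 → (cmp)
[4] flags=1000 VS?F → skip
[5] flags=1000 LS?T → r0=0x7c
[6] flags=1000 GE?F → skip
[7] flags=0010 → (cmp)
[8] flags=0010 GE?T → r3=0x7b
[9] flags=0010 LT?F → skip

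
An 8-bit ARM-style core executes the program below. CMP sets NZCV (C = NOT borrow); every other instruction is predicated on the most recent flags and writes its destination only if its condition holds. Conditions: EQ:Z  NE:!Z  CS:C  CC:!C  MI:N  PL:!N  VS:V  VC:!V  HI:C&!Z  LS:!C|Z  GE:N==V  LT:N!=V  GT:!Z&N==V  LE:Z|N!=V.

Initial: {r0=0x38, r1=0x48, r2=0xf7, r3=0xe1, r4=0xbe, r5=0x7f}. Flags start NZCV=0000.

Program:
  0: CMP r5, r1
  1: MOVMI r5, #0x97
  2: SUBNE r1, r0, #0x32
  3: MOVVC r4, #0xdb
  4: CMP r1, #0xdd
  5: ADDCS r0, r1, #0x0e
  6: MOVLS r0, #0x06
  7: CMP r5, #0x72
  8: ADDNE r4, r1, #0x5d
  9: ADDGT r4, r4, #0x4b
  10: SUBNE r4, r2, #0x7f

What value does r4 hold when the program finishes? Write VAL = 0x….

VAL = 0x78

0: ✓ CMP  NZCV=0010
1: · MOVMI
2: ✓ SUBNE  r1←0x06
3: ✓ MOVVC  r4←0xdb
4: ✓ CMP  NZCV=0000
5: · ADDCS
6: ✓ MOVLS  r0←0x06
7: ✓ CMP  NZCV=0010
8: ✓ ADDNE  r4←0x63
9: ✓ ADDGT  r4←0xae
10: ✓ SUBNE  r4←0x78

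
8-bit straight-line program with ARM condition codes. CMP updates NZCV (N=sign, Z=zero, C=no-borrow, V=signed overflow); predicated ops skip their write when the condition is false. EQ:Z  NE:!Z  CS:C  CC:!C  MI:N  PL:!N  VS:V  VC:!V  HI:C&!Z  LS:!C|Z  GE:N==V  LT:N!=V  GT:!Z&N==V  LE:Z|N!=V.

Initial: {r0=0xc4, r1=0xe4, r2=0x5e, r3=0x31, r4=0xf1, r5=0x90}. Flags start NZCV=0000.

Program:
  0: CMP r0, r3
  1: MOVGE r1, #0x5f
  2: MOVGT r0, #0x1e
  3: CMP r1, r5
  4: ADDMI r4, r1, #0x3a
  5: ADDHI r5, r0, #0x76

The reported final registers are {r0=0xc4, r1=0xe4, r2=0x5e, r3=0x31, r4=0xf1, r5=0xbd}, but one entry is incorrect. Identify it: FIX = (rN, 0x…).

0: ✓ CMP  NZCV=1010
1: · MOVGE
2: · MOVGT
3: ✓ CMP  NZCV=0010
4: · ADDMI
5: ✓ ADDHI  r5←0x3a

FIX = (r5, 0x3a)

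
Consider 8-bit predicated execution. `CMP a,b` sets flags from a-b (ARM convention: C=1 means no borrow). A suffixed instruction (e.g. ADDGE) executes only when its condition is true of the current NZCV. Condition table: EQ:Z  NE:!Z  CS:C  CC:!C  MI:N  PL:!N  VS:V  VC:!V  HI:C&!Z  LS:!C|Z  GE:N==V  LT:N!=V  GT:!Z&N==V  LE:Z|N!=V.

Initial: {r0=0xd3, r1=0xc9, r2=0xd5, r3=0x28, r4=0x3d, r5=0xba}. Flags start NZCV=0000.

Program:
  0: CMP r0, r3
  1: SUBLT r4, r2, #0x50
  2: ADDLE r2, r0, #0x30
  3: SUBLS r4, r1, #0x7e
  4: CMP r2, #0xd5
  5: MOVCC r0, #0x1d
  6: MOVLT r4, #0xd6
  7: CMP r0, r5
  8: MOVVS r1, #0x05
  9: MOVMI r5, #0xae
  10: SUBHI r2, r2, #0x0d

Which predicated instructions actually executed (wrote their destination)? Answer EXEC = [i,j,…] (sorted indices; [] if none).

EXEC = [1,2,5]

0: ✓ CMP  NZCV=1010
1: ✓ SUBLT  r4←0x85
2: ✓ ADDLE  r2←0x03
3: · SUBLS
4: ✓ CMP  NZCV=0000
5: ✓ MOVCC  r0←0x1d
6: · MOVLT
7: ✓ CMP  NZCV=0000
8: · MOVVS
9: · MOVMI
10: · SUBHI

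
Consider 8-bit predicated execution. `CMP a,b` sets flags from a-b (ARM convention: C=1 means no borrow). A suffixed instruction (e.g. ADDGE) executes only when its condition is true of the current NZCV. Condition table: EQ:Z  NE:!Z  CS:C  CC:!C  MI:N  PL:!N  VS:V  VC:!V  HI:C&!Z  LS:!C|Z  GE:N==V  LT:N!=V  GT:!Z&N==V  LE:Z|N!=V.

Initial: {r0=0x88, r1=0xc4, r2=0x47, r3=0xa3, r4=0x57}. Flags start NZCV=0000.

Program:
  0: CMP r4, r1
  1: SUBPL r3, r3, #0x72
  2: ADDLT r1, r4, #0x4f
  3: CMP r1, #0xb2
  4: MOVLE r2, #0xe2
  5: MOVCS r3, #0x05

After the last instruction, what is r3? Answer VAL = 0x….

0: ✓ CMP  NZCV=1001
1: · SUBPL
2: · ADDLT
3: ✓ CMP  NZCV=0010
4: · MOVLE
5: ✓ MOVCS  r3←0x05

VAL = 0x05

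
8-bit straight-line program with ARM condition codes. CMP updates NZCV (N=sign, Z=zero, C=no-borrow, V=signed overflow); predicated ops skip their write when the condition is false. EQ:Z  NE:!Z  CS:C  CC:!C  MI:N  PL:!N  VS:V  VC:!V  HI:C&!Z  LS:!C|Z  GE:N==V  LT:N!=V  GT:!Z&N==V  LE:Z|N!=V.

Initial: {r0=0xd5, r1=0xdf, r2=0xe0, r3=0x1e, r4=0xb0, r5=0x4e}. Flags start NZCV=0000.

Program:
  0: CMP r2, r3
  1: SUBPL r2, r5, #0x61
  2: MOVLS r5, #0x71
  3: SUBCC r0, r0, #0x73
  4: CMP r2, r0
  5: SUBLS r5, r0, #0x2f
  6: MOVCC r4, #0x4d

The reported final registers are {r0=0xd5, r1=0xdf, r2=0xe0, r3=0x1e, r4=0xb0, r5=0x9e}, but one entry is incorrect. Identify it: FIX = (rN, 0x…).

0: ✓ CMP  NZCV=1010
1: · SUBPL
2: · MOVLS
3: · SUBCC
4: ✓ CMP  NZCV=0010
5: · SUBLS
6: · MOVCC

FIX = (r5, 0x4e)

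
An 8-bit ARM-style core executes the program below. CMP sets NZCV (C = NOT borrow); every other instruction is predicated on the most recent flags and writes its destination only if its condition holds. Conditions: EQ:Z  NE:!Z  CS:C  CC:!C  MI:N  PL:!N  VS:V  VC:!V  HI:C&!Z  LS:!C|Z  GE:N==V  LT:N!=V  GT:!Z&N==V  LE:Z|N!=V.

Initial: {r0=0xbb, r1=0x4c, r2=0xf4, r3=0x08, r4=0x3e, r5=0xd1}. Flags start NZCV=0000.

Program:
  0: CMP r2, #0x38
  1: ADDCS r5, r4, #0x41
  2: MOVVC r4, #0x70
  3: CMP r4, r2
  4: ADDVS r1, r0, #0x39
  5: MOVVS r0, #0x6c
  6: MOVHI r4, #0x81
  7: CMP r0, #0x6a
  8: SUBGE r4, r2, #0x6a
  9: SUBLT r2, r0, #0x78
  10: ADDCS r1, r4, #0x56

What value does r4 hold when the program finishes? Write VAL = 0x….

[0] flags=1010 → (cmp)
[1] flags=1010 CS?T → r5=0x7f
[2] flags=1010 VC?T → r4=0x70
[3] flags=0000 → (cmp)
[4] flags=0000 VS?F → skip
[5] flags=0000 VS?F → skip
[6] flags=0000 HI?F → skip
[7] flags=0011 → (cmp)
[8] flags=0011 GE?F → skip
[9] flags=0011 LT?T → r2=0x43
[10] flags=0011 CS?T → r1=0xc6

VAL = 0x70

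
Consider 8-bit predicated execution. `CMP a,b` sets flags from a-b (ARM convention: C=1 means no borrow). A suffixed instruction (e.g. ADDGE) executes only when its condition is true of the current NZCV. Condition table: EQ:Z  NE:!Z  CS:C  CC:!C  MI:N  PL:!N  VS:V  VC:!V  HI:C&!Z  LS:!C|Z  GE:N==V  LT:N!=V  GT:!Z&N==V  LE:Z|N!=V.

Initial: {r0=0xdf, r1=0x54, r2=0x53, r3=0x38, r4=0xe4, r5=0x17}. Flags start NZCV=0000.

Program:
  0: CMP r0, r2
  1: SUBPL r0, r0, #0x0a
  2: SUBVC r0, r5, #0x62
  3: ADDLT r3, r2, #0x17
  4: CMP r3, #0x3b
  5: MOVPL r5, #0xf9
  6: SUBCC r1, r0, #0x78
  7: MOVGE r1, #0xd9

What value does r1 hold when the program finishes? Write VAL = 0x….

0: ✓ CMP  NZCV=1010
1: · SUBPL
2: ✓ SUBVC  r0←0xb5
3: ✓ ADDLT  r3←0x6a
4: ✓ CMP  NZCV=0010
5: ✓ MOVPL  r5←0xf9
6: · SUBCC
7: ✓ MOVGE  r1←0xd9

VAL = 0xd9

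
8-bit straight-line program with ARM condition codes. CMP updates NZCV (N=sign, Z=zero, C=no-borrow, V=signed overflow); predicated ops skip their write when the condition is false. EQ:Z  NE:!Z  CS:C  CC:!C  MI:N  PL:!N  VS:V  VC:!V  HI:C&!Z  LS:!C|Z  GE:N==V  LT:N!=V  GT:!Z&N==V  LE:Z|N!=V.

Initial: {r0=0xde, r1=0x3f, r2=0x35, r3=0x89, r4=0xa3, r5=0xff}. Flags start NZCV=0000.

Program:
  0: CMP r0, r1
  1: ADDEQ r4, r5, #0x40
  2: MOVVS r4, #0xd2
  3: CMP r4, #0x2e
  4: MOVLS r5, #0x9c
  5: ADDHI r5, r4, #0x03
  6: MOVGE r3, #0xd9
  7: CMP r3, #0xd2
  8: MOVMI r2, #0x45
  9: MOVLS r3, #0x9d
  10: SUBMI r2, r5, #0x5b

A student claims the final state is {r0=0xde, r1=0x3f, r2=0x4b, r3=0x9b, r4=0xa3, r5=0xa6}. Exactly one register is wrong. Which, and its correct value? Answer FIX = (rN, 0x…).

0: ✓ CMP  NZCV=1010
1: · ADDEQ
2: · MOVVS
3: ✓ CMP  NZCV=0011
4: · MOVLS
5: ✓ ADDHI  r5←0xa6
6: · MOVGE
7: ✓ CMP  NZCV=1000
8: ✓ MOVMI  r2←0x45
9: ✓ MOVLS  r3←0x9d
10: ✓ SUBMI  r2←0x4b

FIX = (r3, 0x9d)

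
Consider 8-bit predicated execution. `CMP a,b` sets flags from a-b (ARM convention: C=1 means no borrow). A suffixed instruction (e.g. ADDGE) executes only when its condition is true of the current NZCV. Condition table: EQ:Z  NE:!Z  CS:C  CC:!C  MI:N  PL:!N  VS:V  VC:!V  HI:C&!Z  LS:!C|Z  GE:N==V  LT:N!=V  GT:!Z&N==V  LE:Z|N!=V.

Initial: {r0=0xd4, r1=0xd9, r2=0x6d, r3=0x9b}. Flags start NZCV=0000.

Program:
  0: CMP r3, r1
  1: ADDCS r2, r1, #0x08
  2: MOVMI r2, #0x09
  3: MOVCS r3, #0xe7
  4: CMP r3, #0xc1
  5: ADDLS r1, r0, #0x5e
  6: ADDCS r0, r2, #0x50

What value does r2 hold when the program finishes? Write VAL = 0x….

VAL = 0x09

[0] flags=1000 → (cmp)
[1] flags=1000 CS?F → skip
[2] flags=1000 MI?T → r2=0x09
[3] flags=1000 CS?F → skip
[4] flags=1000 → (cmp)
[5] flags=1000 LS?T → r1=0x32
[6] flags=1000 CS?F → skip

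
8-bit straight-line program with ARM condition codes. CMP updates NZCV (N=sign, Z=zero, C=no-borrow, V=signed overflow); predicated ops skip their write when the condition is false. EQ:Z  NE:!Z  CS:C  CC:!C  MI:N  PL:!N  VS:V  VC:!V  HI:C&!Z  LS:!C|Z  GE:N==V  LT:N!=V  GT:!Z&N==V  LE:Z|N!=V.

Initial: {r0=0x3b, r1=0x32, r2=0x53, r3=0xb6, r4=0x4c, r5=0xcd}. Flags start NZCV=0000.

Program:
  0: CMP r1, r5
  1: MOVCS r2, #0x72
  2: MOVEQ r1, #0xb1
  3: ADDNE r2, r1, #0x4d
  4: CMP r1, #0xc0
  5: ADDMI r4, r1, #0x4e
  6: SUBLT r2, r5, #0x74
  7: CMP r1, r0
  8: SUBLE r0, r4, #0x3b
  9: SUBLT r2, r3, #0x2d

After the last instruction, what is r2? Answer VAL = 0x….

VAL = 0x89

[0] flags=0000 → (cmp)
[1] flags=0000 CS?F → skip
[2] flags=0000 EQ?F → skip
[3] flags=0000 NE?T → r2=0x7f
[4] flags=0000 → (cmp)
[5] flags=0000 MI?F → skip
[6] flags=0000 LT?F → skip
[7] flags=1000 → (cmp)
[8] flags=1000 LE?T → r0=0x11
[9] flags=1000 LT?T → r2=0x89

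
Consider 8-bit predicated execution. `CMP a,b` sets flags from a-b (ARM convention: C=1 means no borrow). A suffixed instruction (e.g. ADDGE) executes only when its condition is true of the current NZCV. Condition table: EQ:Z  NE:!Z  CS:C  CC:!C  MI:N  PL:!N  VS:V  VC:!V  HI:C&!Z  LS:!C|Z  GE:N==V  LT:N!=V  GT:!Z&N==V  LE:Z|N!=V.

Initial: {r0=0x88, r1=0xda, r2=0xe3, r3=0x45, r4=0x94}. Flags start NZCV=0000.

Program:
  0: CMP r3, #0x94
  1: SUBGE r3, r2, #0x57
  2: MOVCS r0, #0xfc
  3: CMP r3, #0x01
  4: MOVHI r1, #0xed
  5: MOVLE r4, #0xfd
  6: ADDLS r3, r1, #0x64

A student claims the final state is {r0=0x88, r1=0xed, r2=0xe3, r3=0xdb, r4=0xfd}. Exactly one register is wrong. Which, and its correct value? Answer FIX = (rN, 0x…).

FIX = (r3, 0x8c)

0: ✓ CMP  NZCV=1001
1: ✓ SUBGE  r3←0x8c
2: · MOVCS
3: ✓ CMP  NZCV=1010
4: ✓ MOVHI  r1←0xed
5: ✓ MOVLE  r4←0xfd
6: · ADDLS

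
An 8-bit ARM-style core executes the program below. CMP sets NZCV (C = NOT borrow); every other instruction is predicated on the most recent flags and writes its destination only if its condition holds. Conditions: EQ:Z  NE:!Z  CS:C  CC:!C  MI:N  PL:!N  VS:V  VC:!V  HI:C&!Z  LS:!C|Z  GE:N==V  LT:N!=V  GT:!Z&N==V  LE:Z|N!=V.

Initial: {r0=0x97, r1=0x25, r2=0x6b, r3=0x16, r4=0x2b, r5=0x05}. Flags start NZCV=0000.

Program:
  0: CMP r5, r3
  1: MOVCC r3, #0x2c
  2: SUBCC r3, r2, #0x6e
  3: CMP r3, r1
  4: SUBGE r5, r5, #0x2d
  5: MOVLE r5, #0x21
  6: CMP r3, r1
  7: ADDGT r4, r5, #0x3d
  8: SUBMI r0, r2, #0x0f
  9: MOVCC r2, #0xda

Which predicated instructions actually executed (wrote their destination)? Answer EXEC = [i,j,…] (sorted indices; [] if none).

0: ✓ CMP  NZCV=1000
1: ✓ MOVCC  r3←0x2c
2: ✓ SUBCC  r3←0xfd
3: ✓ CMP  NZCV=1010
4: · SUBGE
5: ✓ MOVLE  r5←0x21
6: ✓ CMP  NZCV=1010
7: · ADDGT
8: ✓ SUBMI  r0←0x5c
9: · MOVCC

EXEC = [1,2,5,8]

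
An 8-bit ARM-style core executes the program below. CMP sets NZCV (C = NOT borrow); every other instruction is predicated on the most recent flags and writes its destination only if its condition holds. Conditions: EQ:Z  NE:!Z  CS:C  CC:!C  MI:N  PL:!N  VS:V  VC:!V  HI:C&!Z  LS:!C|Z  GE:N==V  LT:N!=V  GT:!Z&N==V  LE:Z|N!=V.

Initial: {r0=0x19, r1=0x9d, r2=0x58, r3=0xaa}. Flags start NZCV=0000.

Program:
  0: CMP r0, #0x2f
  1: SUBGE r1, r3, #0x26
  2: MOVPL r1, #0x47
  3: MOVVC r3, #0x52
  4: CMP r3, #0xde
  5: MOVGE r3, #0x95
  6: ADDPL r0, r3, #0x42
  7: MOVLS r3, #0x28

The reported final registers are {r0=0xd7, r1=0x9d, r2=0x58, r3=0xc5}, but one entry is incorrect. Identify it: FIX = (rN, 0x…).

FIX = (r3, 0x28)

[0] flags=1000 → (cmp)
[1] flags=1000 GE?F → skip
[2] flags=1000 PL?F → skip
[3] flags=1000 VC?T → r3=0x52
[4] flags=0000 → (cmp)
[5] flags=0000 GE?T → r3=0x95
[6] flags=0000 PL?T → r0=0xd7
[7] flags=0000 LS?T → r3=0x28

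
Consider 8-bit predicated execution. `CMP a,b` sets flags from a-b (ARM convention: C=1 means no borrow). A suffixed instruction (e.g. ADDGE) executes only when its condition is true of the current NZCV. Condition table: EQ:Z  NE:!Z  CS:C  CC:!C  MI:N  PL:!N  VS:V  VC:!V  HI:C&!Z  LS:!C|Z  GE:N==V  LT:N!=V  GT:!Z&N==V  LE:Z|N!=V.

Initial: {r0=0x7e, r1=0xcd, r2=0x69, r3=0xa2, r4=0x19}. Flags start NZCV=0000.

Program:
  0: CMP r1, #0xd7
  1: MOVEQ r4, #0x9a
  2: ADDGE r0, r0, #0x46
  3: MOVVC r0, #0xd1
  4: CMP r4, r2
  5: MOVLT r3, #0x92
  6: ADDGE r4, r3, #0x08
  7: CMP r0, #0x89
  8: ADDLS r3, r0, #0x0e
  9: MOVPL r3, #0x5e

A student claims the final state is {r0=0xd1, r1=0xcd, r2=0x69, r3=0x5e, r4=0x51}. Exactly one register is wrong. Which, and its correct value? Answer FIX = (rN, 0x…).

[0] flags=1000 → (cmp)
[1] flags=1000 EQ?F → skip
[2] flags=1000 GE?F → skip
[3] flags=1000 VC?T → r0=0xd1
[4] flags=1000 → (cmp)
[5] flags=1000 LT?T → r3=0x92
[6] flags=1000 GE?F → skip
[7] flags=0010 → (cmp)
[8] flags=0010 LS?F → skip
[9] flags=0010 PL?T → r3=0x5e

FIX = (r4, 0x19)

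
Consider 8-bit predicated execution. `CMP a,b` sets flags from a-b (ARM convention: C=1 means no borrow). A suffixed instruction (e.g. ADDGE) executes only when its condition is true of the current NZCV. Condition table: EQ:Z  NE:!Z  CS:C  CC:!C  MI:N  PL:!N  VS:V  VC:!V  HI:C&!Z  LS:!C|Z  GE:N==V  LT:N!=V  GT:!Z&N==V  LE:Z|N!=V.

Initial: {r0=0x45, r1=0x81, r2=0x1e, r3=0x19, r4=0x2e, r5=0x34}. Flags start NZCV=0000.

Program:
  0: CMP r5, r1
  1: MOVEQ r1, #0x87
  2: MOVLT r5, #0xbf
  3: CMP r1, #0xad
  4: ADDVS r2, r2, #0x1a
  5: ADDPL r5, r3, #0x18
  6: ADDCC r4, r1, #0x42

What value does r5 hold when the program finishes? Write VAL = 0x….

0: ✓ CMP  NZCV=1001
1: · MOVEQ
2: · MOVLT
3: ✓ CMP  NZCV=1000
4: · ADDVS
5: · ADDPL
6: ✓ ADDCC  r4←0xc3

VAL = 0x34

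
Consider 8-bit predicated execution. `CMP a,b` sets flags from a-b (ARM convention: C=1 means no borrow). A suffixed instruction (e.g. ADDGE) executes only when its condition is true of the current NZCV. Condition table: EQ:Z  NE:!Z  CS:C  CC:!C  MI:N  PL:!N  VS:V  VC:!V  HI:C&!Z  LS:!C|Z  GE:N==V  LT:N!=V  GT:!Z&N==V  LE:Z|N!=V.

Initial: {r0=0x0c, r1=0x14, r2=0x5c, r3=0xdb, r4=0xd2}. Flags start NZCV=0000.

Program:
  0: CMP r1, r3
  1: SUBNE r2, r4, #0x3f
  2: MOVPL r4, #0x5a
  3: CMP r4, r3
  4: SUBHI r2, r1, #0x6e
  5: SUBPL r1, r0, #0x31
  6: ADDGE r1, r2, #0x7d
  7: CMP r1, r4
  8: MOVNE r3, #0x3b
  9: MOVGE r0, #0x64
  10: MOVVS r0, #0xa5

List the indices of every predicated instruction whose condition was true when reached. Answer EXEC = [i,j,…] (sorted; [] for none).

0: ✓ CMP  NZCV=0000
1: ✓ SUBNE  r2←0x93
2: ✓ MOVPL  r4←0x5a
3: ✓ CMP  NZCV=0000
4: · SUBHI
5: ✓ SUBPL  r1←0xdb
6: ✓ ADDGE  r1←0x10
7: ✓ CMP  NZCV=1000
8: ✓ MOVNE  r3←0x3b
9: · MOVGE
10: · MOVVS

EXEC = [1,2,5,6,8]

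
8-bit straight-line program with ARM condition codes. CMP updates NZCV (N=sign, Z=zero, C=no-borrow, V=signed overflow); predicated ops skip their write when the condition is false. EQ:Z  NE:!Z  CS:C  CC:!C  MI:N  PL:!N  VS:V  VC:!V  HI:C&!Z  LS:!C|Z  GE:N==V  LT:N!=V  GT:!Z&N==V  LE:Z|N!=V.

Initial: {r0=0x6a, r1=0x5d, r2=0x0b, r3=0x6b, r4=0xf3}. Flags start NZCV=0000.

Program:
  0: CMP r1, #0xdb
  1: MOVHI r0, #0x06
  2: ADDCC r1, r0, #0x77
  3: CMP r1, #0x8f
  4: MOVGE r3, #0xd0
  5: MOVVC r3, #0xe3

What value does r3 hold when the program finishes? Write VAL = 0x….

VAL = 0xe3

[0] flags=1001 → (cmp)
[1] flags=1001 HI?F → skip
[2] flags=1001 CC?T → r1=0xe1
[3] flags=0010 → (cmp)
[4] flags=0010 GE?T → r3=0xd0
[5] flags=0010 VC?T → r3=0xe3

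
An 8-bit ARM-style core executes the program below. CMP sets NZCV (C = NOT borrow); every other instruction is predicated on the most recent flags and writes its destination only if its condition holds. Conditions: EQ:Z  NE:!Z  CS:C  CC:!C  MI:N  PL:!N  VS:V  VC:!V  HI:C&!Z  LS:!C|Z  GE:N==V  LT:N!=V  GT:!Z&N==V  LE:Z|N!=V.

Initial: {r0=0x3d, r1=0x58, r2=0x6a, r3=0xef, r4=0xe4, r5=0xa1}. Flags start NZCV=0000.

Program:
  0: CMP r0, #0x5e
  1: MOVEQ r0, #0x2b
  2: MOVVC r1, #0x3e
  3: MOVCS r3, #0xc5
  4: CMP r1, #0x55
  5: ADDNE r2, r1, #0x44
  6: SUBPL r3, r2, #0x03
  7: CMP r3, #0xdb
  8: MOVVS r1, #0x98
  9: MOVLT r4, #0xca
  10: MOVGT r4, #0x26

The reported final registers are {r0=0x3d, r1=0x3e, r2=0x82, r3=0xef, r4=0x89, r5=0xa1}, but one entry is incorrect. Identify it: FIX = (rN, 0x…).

FIX = (r4, 0x26)

0: ✓ CMP  NZCV=1000
1: · MOVEQ
2: ✓ MOVVC  r1←0x3e
3: · MOVCS
4: ✓ CMP  NZCV=1000
5: ✓ ADDNE  r2←0x82
6: · SUBPL
7: ✓ CMP  NZCV=0010
8: · MOVVS
9: · MOVLT
10: ✓ MOVGT  r4←0x26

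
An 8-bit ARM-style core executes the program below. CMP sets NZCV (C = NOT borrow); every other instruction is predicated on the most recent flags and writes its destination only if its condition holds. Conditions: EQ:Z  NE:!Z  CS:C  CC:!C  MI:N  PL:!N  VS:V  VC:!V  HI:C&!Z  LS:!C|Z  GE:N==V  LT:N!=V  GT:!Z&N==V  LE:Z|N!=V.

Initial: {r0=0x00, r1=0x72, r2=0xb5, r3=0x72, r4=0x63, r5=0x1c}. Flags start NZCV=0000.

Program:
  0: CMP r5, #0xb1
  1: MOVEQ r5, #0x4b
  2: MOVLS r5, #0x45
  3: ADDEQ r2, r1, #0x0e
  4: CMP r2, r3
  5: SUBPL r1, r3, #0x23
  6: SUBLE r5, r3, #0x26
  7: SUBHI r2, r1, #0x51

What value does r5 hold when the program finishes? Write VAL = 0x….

VAL = 0x4c

[0] flags=0000 → (cmp)
[1] flags=0000 EQ?F → skip
[2] flags=0000 LS?T → r5=0x45
[3] flags=0000 EQ?F → skip
[4] flags=0011 → (cmp)
[5] flags=0011 PL?T → r1=0x4f
[6] flags=0011 LE?T → r5=0x4c
[7] flags=0011 HI?T → r2=0xfe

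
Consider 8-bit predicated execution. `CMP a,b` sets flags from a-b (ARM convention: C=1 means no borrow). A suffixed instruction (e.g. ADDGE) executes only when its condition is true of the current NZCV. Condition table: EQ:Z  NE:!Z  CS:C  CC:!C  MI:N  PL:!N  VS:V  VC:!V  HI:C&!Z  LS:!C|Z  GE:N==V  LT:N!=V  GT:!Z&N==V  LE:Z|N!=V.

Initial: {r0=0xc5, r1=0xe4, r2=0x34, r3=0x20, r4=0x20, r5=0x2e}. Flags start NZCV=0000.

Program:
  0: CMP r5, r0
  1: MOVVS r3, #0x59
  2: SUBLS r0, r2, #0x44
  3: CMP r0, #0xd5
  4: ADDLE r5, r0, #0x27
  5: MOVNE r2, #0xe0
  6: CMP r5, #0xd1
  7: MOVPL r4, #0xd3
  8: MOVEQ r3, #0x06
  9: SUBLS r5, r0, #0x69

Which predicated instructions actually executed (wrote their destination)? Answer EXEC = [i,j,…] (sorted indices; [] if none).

EXEC = [2,5,7,9]

[0] flags=0000 → (cmp)
[1] flags=0000 VS?F → skip
[2] flags=0000 LS?T → r0=0xf0
[3] flags=0010 → (cmp)
[4] flags=0010 LE?F → skip
[5] flags=0010 NE?T → r2=0xe0
[6] flags=0000 → (cmp)
[7] flags=0000 PL?T → r4=0xd3
[8] flags=0000 EQ?F → skip
[9] flags=0000 LS?T → r5=0x87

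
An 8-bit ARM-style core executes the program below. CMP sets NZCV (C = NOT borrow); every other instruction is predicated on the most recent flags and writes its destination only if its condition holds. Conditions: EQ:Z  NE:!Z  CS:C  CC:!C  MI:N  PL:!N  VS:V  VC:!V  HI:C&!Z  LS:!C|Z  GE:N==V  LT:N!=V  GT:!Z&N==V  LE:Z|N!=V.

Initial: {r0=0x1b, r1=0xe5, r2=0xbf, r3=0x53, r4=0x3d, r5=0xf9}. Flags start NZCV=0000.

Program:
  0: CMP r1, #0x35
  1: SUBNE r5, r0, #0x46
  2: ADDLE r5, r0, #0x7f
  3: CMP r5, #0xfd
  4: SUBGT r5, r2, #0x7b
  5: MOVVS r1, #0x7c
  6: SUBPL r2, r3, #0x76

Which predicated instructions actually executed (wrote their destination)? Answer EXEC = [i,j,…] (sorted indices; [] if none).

EXEC = [1,2]

0: ✓ CMP  NZCV=1010
1: ✓ SUBNE  r5←0xd5
2: ✓ ADDLE  r5←0x9a
3: ✓ CMP  NZCV=1000
4: · SUBGT
5: · MOVVS
6: · SUBPL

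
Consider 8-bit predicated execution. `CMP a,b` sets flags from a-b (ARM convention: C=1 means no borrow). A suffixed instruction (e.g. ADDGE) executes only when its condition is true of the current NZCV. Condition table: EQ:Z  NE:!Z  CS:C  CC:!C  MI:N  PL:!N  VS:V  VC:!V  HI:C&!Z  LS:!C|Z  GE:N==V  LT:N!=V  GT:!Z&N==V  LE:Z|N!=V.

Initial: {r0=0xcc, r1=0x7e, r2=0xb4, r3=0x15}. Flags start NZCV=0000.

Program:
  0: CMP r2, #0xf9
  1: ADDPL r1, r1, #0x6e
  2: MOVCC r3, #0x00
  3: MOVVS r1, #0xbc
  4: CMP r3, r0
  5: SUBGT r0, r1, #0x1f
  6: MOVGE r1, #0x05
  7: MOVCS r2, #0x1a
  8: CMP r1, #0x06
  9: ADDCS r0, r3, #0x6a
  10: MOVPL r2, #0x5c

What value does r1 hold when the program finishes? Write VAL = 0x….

0: ✓ CMP  NZCV=1000
1: · ADDPL
2: ✓ MOVCC  r3←0x00
3: · MOVVS
4: ✓ CMP  NZCV=0000
5: ✓ SUBGT  r0←0x5f
6: ✓ MOVGE  r1←0x05
7: · MOVCS
8: ✓ CMP  NZCV=1000
9: · ADDCS
10: · MOVPL

VAL = 0x05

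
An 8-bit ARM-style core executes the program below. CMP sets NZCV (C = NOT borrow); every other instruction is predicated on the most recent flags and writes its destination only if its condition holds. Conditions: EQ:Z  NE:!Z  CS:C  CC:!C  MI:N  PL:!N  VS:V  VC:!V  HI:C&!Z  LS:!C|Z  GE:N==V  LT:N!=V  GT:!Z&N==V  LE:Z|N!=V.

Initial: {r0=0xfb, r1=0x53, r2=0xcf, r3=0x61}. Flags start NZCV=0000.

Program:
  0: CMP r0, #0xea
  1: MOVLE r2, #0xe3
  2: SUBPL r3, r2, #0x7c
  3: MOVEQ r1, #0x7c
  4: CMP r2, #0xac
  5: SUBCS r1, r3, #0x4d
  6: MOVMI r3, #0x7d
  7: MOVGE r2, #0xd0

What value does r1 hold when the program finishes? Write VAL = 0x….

VAL = 0x06

0: ✓ CMP  NZCV=0010
1: · MOVLE
2: ✓ SUBPL  r3←0x53
3: · MOVEQ
4: ✓ CMP  NZCV=0010
5: ✓ SUBCS  r1←0x06
6: · MOVMI
7: ✓ MOVGE  r2←0xd0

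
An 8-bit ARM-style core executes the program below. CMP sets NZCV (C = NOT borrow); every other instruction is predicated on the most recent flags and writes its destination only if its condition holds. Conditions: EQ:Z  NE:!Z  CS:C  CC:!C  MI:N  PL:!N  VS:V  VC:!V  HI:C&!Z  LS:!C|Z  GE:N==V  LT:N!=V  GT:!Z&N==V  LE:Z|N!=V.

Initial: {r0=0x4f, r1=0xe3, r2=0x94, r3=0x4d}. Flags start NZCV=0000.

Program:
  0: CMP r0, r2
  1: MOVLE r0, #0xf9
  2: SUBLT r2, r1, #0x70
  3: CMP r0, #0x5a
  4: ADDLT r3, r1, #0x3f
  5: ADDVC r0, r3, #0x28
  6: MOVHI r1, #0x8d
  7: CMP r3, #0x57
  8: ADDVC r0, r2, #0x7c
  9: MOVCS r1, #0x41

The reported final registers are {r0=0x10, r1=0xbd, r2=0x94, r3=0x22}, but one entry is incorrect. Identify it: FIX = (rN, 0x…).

0: ✓ CMP  NZCV=1001
1: · MOVLE
2: · SUBLT
3: ✓ CMP  NZCV=1000
4: ✓ ADDLT  r3←0x22
5: ✓ ADDVC  r0←0x4a
6: · MOVHI
7: ✓ CMP  NZCV=1000
8: ✓ ADDVC  r0←0x10
9: · MOVCS

FIX = (r1, 0xe3)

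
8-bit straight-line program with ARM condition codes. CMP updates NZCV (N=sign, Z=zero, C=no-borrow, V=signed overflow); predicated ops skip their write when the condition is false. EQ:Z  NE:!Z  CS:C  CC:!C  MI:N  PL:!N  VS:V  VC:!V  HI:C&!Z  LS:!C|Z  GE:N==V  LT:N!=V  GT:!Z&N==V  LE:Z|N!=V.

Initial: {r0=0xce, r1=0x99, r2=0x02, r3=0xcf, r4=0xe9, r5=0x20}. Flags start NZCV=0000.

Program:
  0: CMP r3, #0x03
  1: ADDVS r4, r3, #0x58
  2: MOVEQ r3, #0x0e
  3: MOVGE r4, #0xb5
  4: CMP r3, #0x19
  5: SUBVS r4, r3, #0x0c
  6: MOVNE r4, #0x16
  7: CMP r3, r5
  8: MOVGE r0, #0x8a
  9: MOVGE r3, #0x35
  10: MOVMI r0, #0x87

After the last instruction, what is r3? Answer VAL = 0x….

[0] flags=1010 → (cmp)
[1] flags=1010 VS?F → skip
[2] flags=1010 EQ?F → skip
[3] flags=1010 GE?F → skip
[4] flags=1010 → (cmp)
[5] flags=1010 VS?F → skip
[6] flags=1010 NE?T → r4=0x16
[7] flags=1010 → (cmp)
[8] flags=1010 GE?F → skip
[9] flags=1010 GE?F → skip
[10] flags=1010 MI?T → r0=0x87

VAL = 0xcf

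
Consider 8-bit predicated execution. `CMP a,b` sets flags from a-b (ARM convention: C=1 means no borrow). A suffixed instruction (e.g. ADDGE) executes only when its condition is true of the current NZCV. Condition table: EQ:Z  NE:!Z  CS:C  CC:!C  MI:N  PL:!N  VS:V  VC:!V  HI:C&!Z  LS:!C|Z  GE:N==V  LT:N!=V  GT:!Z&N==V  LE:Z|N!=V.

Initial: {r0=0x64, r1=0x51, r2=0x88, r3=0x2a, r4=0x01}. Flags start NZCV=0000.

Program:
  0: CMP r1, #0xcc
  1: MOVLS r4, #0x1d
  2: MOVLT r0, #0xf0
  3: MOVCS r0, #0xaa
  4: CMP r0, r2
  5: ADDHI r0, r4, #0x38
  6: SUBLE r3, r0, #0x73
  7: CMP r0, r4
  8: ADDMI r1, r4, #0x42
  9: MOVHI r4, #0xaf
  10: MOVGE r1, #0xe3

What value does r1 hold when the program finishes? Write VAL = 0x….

VAL = 0xe3

[0] flags=1001 → (cmp)
[1] flags=1001 LS?T → r4=0x1d
[2] flags=1001 LT?F → skip
[3] flags=1001 CS?F → skip
[4] flags=1001 → (cmp)
[5] flags=1001 HI?F → skip
[6] flags=1001 LE?F → skip
[7] flags=0010 → (cmp)
[8] flags=0010 MI?F → skip
[9] flags=0010 HI?T → r4=0xaf
[10] flags=0010 GE?T → r1=0xe3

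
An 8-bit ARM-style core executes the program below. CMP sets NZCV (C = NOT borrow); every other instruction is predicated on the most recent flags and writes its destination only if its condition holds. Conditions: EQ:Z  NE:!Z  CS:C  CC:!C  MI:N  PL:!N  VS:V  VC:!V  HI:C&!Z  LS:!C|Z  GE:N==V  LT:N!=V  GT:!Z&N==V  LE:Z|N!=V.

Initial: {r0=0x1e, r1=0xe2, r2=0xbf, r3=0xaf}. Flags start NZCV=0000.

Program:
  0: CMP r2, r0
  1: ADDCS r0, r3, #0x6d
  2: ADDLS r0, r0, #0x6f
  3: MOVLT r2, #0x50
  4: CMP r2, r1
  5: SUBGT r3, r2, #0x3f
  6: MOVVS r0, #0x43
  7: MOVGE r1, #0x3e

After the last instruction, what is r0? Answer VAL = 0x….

VAL = 0x1c

0: ✓ CMP  NZCV=1010
1: ✓ ADDCS  r0←0x1c
2: · ADDLS
3: ✓ MOVLT  r2←0x50
4: ✓ CMP  NZCV=0000
5: ✓ SUBGT  r3←0x11
6: · MOVVS
7: ✓ MOVGE  r1←0x3e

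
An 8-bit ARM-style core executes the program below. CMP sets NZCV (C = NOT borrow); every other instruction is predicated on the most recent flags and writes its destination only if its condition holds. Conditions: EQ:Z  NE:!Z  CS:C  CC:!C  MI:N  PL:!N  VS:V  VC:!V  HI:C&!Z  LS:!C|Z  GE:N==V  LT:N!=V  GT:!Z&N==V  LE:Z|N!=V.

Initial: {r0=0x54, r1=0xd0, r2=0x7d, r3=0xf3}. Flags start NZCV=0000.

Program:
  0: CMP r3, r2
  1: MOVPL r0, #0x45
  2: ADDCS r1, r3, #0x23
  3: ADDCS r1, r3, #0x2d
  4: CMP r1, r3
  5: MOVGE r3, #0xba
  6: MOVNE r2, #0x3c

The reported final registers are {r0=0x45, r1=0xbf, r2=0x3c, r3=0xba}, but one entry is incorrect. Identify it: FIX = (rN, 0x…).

FIX = (r1, 0x20)

0: ✓ CMP  NZCV=0011
1: ✓ MOVPL  r0←0x45
2: ✓ ADDCS  r1←0x16
3: ✓ ADDCS  r1←0x20
4: ✓ CMP  NZCV=0000
5: ✓ MOVGE  r3←0xba
6: ✓ MOVNE  r2←0x3c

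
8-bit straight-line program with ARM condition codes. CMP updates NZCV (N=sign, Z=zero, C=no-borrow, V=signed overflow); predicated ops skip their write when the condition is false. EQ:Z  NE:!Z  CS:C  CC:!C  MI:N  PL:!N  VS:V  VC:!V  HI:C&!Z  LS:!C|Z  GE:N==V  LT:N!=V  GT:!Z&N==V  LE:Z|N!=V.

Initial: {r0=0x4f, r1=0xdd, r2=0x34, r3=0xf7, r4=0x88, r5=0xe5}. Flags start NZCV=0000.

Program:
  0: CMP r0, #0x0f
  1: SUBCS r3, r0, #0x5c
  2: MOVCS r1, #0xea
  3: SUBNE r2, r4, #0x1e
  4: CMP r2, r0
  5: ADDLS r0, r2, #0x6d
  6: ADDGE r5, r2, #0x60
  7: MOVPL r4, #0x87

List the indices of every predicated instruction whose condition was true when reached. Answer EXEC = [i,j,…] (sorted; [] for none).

EXEC = [1,2,3,6,7]

0: ✓ CMP  NZCV=0010
1: ✓ SUBCS  r3←0xf3
2: ✓ MOVCS  r1←0xea
3: ✓ SUBNE  r2←0x6a
4: ✓ CMP  NZCV=0010
5: · ADDLS
6: ✓ ADDGE  r5←0xca
7: ✓ MOVPL  r4←0x87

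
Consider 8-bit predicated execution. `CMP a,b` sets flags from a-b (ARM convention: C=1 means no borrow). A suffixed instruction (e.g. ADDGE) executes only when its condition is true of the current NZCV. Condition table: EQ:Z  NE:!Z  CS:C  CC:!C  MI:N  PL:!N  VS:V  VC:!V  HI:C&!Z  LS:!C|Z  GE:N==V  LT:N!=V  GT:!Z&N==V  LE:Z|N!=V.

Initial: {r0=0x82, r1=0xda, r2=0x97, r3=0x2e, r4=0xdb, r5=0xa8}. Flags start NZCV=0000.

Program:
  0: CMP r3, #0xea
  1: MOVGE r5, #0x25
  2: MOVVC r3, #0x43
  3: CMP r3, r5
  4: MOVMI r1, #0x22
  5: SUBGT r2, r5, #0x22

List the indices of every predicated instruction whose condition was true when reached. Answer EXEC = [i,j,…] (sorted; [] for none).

EXEC = [1,2,5]

[0] flags=0000 → (cmp)
[1] flags=0000 GE?T → r5=0x25
[2] flags=0000 VC?T → r3=0x43
[3] flags=0010 → (cmp)
[4] flags=0010 MI?F → skip
[5] flags=0010 GT?T → r2=0x03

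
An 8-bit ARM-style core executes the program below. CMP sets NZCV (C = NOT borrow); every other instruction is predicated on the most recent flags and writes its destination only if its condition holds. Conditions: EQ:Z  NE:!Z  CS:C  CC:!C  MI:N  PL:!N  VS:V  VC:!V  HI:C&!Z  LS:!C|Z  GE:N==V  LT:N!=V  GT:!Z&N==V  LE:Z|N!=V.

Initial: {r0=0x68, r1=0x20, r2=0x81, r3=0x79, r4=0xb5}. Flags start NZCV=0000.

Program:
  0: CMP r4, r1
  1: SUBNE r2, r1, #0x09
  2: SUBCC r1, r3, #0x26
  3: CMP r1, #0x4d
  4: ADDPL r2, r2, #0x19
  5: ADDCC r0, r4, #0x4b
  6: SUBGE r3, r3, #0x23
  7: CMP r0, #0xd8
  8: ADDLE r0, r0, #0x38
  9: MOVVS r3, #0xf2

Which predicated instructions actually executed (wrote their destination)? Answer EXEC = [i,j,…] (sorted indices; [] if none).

EXEC = [1,5]

[0] flags=1010 → (cmp)
[1] flags=1010 NE?T → r2=0x17
[2] flags=1010 CC?F → skip
[3] flags=1000 → (cmp)
[4] flags=1000 PL?F → skip
[5] flags=1000 CC?T → r0=0x00
[6] flags=1000 GE?F → skip
[7] flags=0000 → (cmp)
[8] flags=0000 LE?F → skip
[9] flags=0000 VS?F → skip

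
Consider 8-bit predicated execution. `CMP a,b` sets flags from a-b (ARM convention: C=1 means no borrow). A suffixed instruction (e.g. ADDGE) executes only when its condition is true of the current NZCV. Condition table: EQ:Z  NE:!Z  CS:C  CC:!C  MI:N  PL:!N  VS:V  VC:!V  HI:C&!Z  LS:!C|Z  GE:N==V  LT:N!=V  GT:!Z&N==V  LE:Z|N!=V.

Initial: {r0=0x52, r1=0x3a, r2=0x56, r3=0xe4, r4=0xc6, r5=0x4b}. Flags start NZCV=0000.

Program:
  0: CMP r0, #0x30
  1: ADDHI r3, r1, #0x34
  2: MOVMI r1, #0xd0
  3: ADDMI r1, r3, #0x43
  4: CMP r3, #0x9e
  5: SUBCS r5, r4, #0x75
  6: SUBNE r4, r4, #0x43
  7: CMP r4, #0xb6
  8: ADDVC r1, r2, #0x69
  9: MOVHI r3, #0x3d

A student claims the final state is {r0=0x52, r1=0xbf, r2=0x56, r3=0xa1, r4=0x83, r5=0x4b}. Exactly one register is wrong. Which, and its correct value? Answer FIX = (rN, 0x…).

[0] flags=0010 → (cmp)
[1] flags=0010 HI?T → r3=0x6e
[2] flags=0010 MI?F → skip
[3] flags=0010 MI?F → skip
[4] flags=1001 → (cmp)
[5] flags=1001 CS?F → skip
[6] flags=1001 NE?T → r4=0x83
[7] flags=1000 → (cmp)
[8] flags=1000 VC?T → r1=0xbf
[9] flags=1000 HI?F → skip

FIX = (r3, 0x6e)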